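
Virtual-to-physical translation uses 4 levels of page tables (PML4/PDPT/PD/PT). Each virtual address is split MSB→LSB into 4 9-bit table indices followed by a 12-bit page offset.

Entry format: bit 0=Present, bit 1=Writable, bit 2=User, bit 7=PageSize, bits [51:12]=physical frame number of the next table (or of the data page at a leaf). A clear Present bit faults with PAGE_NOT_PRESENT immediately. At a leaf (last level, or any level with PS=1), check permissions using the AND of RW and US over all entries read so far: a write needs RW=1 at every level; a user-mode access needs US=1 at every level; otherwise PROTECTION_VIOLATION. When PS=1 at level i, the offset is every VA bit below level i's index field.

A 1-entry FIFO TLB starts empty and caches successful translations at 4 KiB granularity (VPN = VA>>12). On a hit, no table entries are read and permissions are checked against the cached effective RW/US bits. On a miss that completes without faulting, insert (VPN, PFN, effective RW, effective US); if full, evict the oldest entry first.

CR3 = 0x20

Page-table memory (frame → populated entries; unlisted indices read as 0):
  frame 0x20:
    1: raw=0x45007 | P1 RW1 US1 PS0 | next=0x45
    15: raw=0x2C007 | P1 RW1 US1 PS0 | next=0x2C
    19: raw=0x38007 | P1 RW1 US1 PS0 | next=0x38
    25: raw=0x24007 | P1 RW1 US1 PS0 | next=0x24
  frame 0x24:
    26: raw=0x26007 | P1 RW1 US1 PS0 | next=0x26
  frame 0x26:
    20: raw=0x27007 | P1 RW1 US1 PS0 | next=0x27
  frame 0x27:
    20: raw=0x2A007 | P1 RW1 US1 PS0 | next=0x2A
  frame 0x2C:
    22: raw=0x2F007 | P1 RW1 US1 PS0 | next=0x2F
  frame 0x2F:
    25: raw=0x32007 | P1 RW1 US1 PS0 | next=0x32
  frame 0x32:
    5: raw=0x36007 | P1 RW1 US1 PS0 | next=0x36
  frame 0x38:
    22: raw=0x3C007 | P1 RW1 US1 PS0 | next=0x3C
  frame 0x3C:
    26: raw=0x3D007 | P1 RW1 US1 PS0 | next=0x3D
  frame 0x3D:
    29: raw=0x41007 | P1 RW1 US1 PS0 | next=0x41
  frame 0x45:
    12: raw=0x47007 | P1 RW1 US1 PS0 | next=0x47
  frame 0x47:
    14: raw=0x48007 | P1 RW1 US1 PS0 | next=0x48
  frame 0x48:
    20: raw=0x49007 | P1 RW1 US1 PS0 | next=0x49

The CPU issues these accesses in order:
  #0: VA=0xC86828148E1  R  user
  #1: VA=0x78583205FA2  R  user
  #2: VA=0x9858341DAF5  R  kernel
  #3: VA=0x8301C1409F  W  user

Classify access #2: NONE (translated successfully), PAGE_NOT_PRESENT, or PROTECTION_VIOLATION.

Trace:
#0 VA=0xC86828148E1 (r,user):
  lvl0: tbl 0x20, slot 25 ⇒ 0x24007 (P1/RW1/US1/PS0)
  lvl1: tbl 0x24, slot 26 ⇒ 0x26007 (P1/RW1/US1/PS0)
  lvl2: tbl 0x26, slot 20 ⇒ 0x27007 (P1/RW1/US1/PS0)
  lvl3: tbl 0x27, slot 20 ⇒ 0x2A007 (P1/RW1/US1/PS0)
  ⇒ phys 0x2A8E1  [4 reads]
#1 VA=0x78583205FA2 (r,user):
  lvl0: tbl 0x20, slot 15 ⇒ 0x2C007 (P1/RW1/US1/PS0)
  lvl1: tbl 0x2C, slot 22 ⇒ 0x2F007 (P1/RW1/US1/PS0)
  lvl2: tbl 0x2F, slot 25 ⇒ 0x32007 (P1/RW1/US1/PS0)
  lvl3: tbl 0x32, slot 5 ⇒ 0x36007 (P1/RW1/US1/PS0)
  ⇒ phys 0x36FA2  [4 reads]
#2 VA=0x9858341DAF5 (r,kernel):
  lvl0: tbl 0x20, slot 19 ⇒ 0x38007 (P1/RW1/US1/PS0)
  lvl1: tbl 0x38, slot 22 ⇒ 0x3C007 (P1/RW1/US1/PS0)
  lvl2: tbl 0x3C, slot 26 ⇒ 0x3D007 (P1/RW1/US1/PS0)
  lvl3: tbl 0x3D, slot 29 ⇒ 0x41007 (P1/RW1/US1/PS0)
  ⇒ phys 0x41AF5  [4 reads]
#3 VA=0x8301C1409F (w,user):
  lvl0: tbl 0x20, slot 1 ⇒ 0x45007 (P1/RW1/US1/PS0)
  lvl1: tbl 0x45, slot 12 ⇒ 0x47007 (P1/RW1/US1/PS0)
  lvl2: tbl 0x47, slot 14 ⇒ 0x48007 (P1/RW1/US1/PS0)
  lvl3: tbl 0x48, slot 20 ⇒ 0x49007 (P1/RW1/US1/PS0)
  ⇒ phys 0x4909F  [4 reads]

Access #2 fault: NONE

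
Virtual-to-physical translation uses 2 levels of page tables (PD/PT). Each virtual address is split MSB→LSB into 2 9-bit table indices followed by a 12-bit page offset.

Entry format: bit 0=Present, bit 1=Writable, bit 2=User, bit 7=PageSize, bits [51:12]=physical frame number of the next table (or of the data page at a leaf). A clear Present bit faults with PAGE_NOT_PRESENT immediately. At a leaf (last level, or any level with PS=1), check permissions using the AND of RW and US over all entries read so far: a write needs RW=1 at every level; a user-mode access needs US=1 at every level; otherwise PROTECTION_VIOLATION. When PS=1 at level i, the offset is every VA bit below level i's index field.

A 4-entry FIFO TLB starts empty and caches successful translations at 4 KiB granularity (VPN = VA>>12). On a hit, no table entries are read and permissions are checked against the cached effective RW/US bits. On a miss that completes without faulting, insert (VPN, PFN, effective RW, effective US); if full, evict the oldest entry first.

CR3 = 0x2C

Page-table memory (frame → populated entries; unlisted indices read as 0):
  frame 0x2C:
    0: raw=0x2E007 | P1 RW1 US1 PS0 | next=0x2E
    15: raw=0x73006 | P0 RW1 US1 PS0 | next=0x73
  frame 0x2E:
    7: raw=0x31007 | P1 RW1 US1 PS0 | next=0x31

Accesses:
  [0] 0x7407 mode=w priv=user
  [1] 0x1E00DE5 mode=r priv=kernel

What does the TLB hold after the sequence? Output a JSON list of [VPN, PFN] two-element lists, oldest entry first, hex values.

Trace:
#0 VA=0x7407 (w,user):
  L0 @0x2C[0] → 0x2E007  P=1,RW=1,US=1,PS=0
  L1 @0x2E[7] → 0x31007  P=1,RW=1,US=1,PS=0
  → PA=0x31407  (2 entries read)
#1 VA=0x1E00DE5 (r,kernel):
  L0 @0x2C[15] → 0x73006  P=0,RW=1,US=1,PS=0
  ✗ PAGE_NOT_PRESENT  [1 reads]

TLB: [["0x7", "0x31"]]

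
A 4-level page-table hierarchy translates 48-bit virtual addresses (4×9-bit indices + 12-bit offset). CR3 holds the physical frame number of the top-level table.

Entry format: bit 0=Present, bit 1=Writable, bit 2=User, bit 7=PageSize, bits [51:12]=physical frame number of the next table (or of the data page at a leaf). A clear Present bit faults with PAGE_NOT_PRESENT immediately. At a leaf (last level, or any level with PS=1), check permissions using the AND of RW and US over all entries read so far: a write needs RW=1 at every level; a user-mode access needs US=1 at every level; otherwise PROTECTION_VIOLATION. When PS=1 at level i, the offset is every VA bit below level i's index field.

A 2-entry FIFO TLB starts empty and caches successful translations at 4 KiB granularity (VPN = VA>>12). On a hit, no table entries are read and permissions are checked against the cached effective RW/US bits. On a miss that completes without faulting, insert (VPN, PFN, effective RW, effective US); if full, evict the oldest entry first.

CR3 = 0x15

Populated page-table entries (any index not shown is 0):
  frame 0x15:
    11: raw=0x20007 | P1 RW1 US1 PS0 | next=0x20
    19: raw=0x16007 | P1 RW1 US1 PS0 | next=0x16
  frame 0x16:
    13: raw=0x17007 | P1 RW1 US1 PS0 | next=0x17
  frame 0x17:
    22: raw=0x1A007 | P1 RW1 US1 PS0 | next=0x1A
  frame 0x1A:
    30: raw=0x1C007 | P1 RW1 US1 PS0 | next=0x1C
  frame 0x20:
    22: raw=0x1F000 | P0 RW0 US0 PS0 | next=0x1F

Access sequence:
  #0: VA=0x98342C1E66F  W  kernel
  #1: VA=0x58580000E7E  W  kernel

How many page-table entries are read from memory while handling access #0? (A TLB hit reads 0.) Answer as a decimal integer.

Trace:
#0 VA=0x98342C1E66F (w,kernel):
  L0: frame=0x15 idx=19 entry=0x16007 [P=1 RW=1 US=1 PS=0]
  L1: frame=0x16 idx=13 entry=0x17007 [P=1 RW=1 US=1 PS=0]
  L2: frame=0x17 idx=22 entry=0x1A007 [P=1 RW=1 US=1 PS=0]
  L3: frame=0x1A idx=30 entry=0x1C007 [P=1 RW=1 US=1 PS=0]
  ⇒ phys 0x1C66F  [4 reads]
#1 VA=0x58580000E7E (w,kernel):
  L0: frame=0x15 idx=11 entry=0x20007 [P=1 RW=1 US=1 PS=0]
  L1: frame=0x20 idx=22 entry=0x1F000 [P=0 RW=0 US=0 PS=0]
  ✗ PAGE_NOT_PRESENT  [2 reads]

Entries read for #0: 4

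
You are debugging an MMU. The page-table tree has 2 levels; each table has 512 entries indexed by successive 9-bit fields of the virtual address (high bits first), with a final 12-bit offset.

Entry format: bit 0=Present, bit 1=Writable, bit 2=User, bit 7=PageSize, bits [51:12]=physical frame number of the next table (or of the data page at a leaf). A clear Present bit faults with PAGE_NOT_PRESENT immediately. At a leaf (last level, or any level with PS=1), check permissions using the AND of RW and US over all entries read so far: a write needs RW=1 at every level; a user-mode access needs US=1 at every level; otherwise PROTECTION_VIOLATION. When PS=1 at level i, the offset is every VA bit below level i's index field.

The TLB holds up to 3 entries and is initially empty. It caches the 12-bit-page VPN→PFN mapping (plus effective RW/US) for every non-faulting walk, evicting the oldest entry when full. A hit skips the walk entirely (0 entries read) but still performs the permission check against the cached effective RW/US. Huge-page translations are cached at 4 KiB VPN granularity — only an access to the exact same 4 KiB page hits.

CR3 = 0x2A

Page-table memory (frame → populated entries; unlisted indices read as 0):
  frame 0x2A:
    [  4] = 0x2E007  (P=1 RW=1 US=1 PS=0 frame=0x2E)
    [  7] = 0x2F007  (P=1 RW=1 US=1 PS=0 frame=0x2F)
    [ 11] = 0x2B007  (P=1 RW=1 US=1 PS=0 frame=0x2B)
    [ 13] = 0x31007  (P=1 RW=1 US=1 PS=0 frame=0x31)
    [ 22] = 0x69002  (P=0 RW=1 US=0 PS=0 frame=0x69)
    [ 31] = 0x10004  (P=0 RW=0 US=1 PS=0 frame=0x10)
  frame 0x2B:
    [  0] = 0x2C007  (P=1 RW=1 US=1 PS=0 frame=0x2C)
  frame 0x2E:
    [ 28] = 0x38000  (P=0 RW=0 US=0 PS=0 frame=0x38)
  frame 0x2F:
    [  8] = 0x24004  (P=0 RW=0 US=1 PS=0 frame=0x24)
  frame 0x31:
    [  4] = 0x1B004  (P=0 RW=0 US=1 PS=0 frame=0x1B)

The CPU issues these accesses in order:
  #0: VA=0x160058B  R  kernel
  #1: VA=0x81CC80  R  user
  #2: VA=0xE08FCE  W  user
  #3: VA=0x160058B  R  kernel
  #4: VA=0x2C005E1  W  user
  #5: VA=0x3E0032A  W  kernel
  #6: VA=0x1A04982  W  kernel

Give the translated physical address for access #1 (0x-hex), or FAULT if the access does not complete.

Trace:
#0 VA=0x160058B (r,kernel):
  L0 @0x2A[11] → 0x2B007  P=1,RW=1,US=1,PS=0
  L1 @0x2B[0] → 0x2C007  P=1,RW=1,US=1,PS=0
  ✓ 0x2C58B  — 2 lookups
#1 VA=0x81CC80 (r,user):
  L0 @0x2A[4] → 0x2E007  P=1,RW=1,US=1,PS=0
  L1 @0x2E[28] → 0x38000  P=0,RW=0,US=0,PS=0
  → PAGE_NOT_PRESENT  (2 entries read)
#2 VA=0xE08FCE (w,user):
  L0 @0x2A[7] → 0x2F007  P=1,RW=1,US=1,PS=0
  L1 @0x2F[8] → 0x24004  P=0,RW=0,US=1,PS=0
  → PAGE_NOT_PRESENT  (2 entries read)
#3 VA=0x160058B (r,kernel):
  TLB hit vpn=0x1600 → PA=0x2C58B
#4 VA=0x2C005E1 (w,user):
  L0 @0x2A[22] → 0x69002  P=0,RW=1,US=0,PS=0
  → PAGE_NOT_PRESENT  (1 entries read)
#5 VA=0x3E0032A (w,kernel):
  L0 @0x2A[31] → 0x10004  P=0,RW=0,US=1,PS=0
  → PAGE_NOT_PRESENT  (1 entries read)
#6 VA=0x1A04982 (w,kernel):
  L0 @0x2A[13] → 0x31007  P=1,RW=1,US=1,PS=0
  L1 @0x31[4] → 0x1B004  P=0,RW=0,US=1,PS=0
  → PAGE_NOT_PRESENT  (2 entries read)

Access #1 PA: FAULT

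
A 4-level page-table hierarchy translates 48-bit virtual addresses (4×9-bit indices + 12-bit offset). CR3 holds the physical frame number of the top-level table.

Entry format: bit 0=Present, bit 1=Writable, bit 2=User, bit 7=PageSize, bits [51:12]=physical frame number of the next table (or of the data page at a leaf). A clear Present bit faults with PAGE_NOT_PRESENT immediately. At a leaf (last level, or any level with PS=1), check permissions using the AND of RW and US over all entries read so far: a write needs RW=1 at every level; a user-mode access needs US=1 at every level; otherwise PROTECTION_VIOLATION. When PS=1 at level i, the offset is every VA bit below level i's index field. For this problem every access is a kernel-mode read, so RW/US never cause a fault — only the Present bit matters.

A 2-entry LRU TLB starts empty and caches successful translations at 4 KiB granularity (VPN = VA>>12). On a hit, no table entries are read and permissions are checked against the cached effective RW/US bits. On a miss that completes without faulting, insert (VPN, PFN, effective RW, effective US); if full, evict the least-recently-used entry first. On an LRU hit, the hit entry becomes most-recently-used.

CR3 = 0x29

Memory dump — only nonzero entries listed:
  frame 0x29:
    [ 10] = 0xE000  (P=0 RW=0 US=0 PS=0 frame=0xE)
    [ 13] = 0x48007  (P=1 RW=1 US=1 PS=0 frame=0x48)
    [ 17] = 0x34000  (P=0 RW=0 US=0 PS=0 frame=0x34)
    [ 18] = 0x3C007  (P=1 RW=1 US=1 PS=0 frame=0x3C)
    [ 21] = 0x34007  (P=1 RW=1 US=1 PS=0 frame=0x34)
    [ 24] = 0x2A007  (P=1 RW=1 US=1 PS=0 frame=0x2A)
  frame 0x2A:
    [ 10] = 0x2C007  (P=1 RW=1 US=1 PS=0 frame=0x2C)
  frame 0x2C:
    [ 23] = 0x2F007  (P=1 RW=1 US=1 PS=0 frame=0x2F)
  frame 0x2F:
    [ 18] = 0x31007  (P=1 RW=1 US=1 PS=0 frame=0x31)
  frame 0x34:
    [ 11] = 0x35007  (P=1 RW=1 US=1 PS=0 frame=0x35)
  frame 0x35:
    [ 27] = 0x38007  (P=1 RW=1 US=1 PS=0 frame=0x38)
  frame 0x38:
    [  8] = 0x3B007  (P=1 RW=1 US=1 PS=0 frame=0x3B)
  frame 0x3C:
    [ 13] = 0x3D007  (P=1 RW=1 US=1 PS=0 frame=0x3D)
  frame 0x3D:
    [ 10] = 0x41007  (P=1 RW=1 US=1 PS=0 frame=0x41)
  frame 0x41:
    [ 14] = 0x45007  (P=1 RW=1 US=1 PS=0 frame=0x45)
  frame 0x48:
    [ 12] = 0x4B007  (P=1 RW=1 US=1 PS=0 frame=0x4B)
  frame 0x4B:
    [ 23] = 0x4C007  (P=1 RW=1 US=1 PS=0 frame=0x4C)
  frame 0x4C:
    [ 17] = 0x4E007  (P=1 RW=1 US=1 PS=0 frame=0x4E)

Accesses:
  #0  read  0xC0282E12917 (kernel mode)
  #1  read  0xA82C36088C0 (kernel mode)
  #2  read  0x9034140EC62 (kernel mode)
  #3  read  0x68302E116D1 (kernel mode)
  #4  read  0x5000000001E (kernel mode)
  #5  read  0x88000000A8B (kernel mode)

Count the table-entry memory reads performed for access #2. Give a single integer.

Walk each access:
#0 VA=0xC0282E12917 (r,kernel):
  [0] read 0x29 idx=24: raw=0x2A007 flags P=1 W=1 U=1 S=0
  [1] read 0x2A idx=10: raw=0x2C007 flags P=1 W=1 U=1 S=0
  [2] read 0x2C idx=23: raw=0x2F007 flags P=1 W=1 U=1 S=0
  [3] read 0x2F idx=18: raw=0x31007 flags P=1 W=1 U=1 S=0
  ⇒ phys 0x31917  [4 reads]
#1 VA=0xA82C36088C0 (r,kernel):
  [0] read 0x29 idx=21: raw=0x34007 flags P=1 W=1 U=1 S=0
  [1] read 0x34 idx=11: raw=0x35007 flags P=1 W=1 U=1 S=0
  [2] read 0x35 idx=27: raw=0x38007 flags P=1 W=1 U=1 S=0
  [3] read 0x38 idx=8: raw=0x3B007 flags P=1 W=1 U=1 S=0
  ⇒ phys 0x3B8C0  [4 reads]
#2 VA=0x9034140EC62 (r,kernel):
  [0] read 0x29 idx=18: raw=0x3C007 flags P=1 W=1 U=1 S=0
  [1] read 0x3C idx=13: raw=0x3D007 flags P=1 W=1 U=1 S=0
  [2] read 0x3D idx=10: raw=0x41007 flags P=1 W=1 U=1 S=0
  [3] read 0x41 idx=14: raw=0x45007 flags P=1 W=1 U=1 S=0
  ⇒ phys 0x45C62  [4 reads]
#3 VA=0x68302E116D1 (r,kernel):
  [0] read 0x29 idx=13: raw=0x48007 flags P=1 W=1 U=1 S=0
  [1] read 0x48 idx=12: raw=0x4B007 flags P=1 W=1 U=1 S=0
  [2] read 0x4B idx=23: raw=0x4C007 flags P=1 W=1 U=1 S=0
  [3] read 0x4C idx=17: raw=0x4E007 flags P=1 W=1 U=1 S=0
  ⇒ phys 0x4E6D1  [4 reads]
#4 VA=0x5000000001E (r,kernel):
  [0] read 0x29 idx=10: raw=0xE000 flags P=0 W=0 U=0 S=0
  → PAGE_NOT_PRESENT  (1 entries read)
#5 VA=0x88000000A8B (r,kernel):
  [0] read 0x29 idx=17: raw=0x34000 flags P=0 W=0 U=0 S=0
  → PAGE_NOT_PRESENT  (1 entries read)

Entries read for #2: 4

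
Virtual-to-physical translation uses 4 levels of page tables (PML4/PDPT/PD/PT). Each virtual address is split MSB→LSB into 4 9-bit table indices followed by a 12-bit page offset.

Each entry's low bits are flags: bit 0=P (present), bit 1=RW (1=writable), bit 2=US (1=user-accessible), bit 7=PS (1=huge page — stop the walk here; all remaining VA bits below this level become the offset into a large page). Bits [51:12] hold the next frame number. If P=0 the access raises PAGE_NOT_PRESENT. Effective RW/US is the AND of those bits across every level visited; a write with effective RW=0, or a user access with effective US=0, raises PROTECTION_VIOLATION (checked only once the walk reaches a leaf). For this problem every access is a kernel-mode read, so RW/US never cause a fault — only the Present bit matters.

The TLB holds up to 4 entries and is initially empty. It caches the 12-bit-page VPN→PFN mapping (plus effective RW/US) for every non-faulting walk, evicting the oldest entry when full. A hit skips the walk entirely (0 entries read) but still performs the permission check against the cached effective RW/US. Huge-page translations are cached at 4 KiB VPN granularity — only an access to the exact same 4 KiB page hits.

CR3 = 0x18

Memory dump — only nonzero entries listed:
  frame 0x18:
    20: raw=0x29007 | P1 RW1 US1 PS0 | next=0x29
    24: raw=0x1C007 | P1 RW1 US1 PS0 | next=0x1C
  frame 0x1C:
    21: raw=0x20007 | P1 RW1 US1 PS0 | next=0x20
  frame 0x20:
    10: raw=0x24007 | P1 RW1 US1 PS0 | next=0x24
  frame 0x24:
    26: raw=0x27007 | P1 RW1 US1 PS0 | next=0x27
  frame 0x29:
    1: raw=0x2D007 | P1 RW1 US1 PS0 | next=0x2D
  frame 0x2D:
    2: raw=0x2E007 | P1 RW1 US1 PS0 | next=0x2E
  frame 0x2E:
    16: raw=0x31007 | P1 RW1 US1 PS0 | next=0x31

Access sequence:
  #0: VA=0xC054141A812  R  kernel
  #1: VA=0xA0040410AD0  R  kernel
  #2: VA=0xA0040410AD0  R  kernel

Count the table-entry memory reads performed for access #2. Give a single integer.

Trace:
#0 VA=0xC054141A812 (r,kernel):
  lvl0: tbl 0x18, slot 24 ⇒ 0x1C007 (P1/RW1/US1/PS0)
  lvl1: tbl 0x1C, slot 21 ⇒ 0x20007 (P1/RW1/US1/PS0)
  lvl2: tbl 0x20, slot 10 ⇒ 0x24007 (P1/RW1/US1/PS0)
  lvl3: tbl 0x24, slot 26 ⇒ 0x27007 (P1/RW1/US1/PS0)
  ✓ 0x27812  — 4 lookups
#1 VA=0xA0040410AD0 (r,kernel):
  lvl0: tbl 0x18, slot 20 ⇒ 0x29007 (P1/RW1/US1/PS0)
  lvl1: tbl 0x29, slot 1 ⇒ 0x2D007 (P1/RW1/US1/PS0)
  lvl2: tbl 0x2D, slot 2 ⇒ 0x2E007 (P1/RW1/US1/PS0)
  lvl3: tbl 0x2E, slot 16 ⇒ 0x31007 (P1/RW1/US1/PS0)
  ✓ 0x31AD0  — 4 lookups
#2 VA=0xA0040410AD0 (r,kernel):
  TLB hit vpn=0xA0040410 → PA=0x31AD0

Entries read for #2: 0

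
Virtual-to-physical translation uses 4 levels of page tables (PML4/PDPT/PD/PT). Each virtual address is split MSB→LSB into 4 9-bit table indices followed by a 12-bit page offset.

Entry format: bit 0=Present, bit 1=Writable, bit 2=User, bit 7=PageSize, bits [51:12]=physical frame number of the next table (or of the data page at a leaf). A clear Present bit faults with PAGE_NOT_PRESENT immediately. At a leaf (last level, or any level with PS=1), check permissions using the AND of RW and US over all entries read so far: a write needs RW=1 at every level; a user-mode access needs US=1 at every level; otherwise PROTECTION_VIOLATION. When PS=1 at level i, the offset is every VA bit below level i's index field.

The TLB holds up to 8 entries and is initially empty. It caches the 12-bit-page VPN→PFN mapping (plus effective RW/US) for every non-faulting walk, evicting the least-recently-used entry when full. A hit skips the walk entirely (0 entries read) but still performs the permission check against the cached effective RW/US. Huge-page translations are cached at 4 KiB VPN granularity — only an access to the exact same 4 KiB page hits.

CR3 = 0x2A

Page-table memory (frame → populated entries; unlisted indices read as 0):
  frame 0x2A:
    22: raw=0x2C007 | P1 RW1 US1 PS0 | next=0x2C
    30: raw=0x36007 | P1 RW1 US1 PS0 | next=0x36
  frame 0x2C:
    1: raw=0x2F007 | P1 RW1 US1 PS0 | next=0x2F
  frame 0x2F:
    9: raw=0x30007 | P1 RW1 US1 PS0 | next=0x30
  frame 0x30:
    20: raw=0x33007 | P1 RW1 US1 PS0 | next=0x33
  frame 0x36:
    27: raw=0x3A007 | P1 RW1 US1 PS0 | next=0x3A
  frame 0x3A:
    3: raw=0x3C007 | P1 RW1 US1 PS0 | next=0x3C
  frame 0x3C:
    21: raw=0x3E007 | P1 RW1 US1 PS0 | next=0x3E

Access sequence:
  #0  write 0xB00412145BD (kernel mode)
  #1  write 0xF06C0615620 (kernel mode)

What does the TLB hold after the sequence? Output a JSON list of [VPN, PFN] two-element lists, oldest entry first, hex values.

Per-access translation:
#0 VA=0xB00412145BD (w,kernel):
  lvl0: tbl 0x2A, slot 22 ⇒ 0x2C007 (P1/RW1/US1/PS0)
  lvl1: tbl 0x2C, slot 1 ⇒ 0x2F007 (P1/RW1/US1/PS0)
  lvl2: tbl 0x2F, slot 9 ⇒ 0x30007 (P1/RW1/US1/PS0)
  lvl3: tbl 0x30, slot 20 ⇒ 0x33007 (P1/RW1/US1/PS0)
  → PA=0x335BD  (4 entries read)
#1 VA=0xF06C0615620 (w,kernel):
  lvl0: tbl 0x2A, slot 30 ⇒ 0x36007 (P1/RW1/US1/PS0)
  lvl1: tbl 0x36, slot 27 ⇒ 0x3A007 (P1/RW1/US1/PS0)
  lvl2: tbl 0x3A, slot 3 ⇒ 0x3C007 (P1/RW1/US1/PS0)
  lvl3: tbl 0x3C, slot 21 ⇒ 0x3E007 (P1/RW1/US1/PS0)
  → PA=0x3E620  (4 entries read)

TLB: [["0xB0041214", "0x33"], ["0xF06C0615", "0x3E"]]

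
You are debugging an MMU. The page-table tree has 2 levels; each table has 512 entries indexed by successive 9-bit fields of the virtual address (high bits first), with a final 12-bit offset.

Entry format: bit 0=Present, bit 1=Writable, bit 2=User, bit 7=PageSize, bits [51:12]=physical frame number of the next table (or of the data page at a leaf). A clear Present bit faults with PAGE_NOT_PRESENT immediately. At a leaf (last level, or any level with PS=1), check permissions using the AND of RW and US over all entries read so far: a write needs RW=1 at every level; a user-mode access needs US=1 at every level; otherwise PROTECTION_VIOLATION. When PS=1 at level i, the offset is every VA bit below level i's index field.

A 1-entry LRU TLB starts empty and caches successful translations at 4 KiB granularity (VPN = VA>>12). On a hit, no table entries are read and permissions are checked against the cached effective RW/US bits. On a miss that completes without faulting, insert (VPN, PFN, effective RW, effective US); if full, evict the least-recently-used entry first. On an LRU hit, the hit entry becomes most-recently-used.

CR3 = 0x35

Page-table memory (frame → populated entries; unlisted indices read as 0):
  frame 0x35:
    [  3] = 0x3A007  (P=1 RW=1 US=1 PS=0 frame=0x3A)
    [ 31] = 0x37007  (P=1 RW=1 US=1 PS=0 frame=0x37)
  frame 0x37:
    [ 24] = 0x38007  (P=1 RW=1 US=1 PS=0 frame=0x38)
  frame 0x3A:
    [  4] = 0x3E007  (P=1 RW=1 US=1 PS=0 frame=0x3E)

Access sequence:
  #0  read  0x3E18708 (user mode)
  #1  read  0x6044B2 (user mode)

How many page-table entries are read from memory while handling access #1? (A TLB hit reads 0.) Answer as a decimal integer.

Trace:
#0 VA=0x3E18708 (r,user):
  [0] read 0x35 idx=31: raw=0x37007 flags P=1 W=1 U=1 S=0
  [1] read 0x37 idx=24: raw=0x38007 flags P=1 W=1 U=1 S=0
  ⇒ phys 0x38708  [2 reads]
#1 VA=0x6044B2 (r,user):
  [0] read 0x35 idx=3: raw=0x3A007 flags P=1 W=1 U=1 S=0
  [1] read 0x3A idx=4: raw=0x3E007 flags P=1 W=1 U=1 S=0
  ⇒ phys 0x3E4B2  [2 reads]

Entries read for #1: 2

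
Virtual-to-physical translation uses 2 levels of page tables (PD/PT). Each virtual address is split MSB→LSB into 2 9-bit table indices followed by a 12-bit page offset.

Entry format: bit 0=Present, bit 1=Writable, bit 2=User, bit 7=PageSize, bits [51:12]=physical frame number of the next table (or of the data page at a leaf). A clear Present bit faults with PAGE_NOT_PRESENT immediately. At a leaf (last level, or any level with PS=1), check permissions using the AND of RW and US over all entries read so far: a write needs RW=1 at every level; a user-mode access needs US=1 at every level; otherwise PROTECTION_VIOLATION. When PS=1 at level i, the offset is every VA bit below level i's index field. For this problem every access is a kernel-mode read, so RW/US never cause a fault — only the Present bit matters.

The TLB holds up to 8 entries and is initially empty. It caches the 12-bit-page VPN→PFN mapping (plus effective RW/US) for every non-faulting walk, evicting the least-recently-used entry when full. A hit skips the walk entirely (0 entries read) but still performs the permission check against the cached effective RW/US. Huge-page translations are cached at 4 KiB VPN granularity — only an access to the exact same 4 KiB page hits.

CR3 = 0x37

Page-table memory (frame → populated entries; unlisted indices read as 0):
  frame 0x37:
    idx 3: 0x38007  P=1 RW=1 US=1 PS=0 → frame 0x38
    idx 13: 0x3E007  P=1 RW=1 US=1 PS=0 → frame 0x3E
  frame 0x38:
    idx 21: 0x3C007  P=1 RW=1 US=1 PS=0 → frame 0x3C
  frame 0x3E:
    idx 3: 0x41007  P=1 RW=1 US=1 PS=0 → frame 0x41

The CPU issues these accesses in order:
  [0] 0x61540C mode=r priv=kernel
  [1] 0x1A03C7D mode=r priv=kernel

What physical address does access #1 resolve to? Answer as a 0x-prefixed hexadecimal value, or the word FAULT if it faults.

Trace:
#0 VA=0x61540C (r,kernel):
  L0 @0x37[3] → 0x38007  P=1,RW=1,US=1,PS=0
  L1 @0x38[21] → 0x3C007  P=1,RW=1,US=1,PS=0
  → PA=0x3C40C  (2 entries read)
#1 VA=0x1A03C7D (r,kernel):
  L0 @0x37[13] → 0x3E007  P=1,RW=1,US=1,PS=0
  L1 @0x3E[3] → 0x41007  P=1,RW=1,US=1,PS=0
  → PA=0x41C7D  (2 entries read)

Access #1 PA: 0x41C7D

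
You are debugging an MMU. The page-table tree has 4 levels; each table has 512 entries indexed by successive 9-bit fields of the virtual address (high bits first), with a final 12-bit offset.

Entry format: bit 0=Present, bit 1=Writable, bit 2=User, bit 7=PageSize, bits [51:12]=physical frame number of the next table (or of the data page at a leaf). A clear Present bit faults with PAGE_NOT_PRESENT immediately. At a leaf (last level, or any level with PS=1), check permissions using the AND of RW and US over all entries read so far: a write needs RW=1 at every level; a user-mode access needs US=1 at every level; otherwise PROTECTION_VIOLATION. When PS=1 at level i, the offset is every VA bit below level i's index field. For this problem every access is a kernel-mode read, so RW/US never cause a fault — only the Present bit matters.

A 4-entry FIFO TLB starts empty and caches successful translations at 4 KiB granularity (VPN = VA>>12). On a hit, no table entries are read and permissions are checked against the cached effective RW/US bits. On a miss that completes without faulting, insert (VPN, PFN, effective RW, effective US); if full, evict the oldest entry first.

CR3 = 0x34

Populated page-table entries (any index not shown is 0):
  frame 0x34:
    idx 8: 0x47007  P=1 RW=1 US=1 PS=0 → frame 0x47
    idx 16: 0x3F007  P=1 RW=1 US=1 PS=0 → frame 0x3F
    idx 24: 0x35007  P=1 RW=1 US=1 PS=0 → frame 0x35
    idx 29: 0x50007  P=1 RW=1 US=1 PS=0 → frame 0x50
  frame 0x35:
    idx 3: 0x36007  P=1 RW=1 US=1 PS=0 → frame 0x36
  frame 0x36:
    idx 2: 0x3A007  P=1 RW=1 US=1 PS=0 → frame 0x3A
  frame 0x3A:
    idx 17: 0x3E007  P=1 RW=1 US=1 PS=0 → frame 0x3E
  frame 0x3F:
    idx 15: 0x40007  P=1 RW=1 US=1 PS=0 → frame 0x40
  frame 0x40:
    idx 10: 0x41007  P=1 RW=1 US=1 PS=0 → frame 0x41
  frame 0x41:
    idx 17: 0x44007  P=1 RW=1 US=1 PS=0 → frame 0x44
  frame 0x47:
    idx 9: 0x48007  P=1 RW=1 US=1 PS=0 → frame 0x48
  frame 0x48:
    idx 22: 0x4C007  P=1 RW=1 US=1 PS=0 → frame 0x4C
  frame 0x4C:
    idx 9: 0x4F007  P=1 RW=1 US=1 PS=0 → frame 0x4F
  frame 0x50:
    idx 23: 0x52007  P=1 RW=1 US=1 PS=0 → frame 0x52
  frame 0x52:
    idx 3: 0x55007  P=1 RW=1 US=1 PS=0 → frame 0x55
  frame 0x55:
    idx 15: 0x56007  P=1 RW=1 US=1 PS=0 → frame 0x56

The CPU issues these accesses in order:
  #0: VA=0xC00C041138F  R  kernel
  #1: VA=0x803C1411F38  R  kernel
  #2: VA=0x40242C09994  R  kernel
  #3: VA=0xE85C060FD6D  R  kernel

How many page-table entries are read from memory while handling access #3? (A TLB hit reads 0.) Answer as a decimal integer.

Walk each access:
#0 VA=0xC00C041138F (r,kernel):
  L0: frame=0x34 idx=24 entry=0x35007 [P=1 RW=1 US=1 PS=0]
  L1: frame=0x35 idx=3 entry=0x36007 [P=1 RW=1 US=1 PS=0]
  L2: frame=0x36 idx=2 entry=0x3A007 [P=1 RW=1 US=1 PS=0]
  L3: frame=0x3A idx=17 entry=0x3E007 [P=1 RW=1 US=1 PS=0]
  ⇒ phys 0x3E38F  [4 reads]
#1 VA=0x803C1411F38 (r,kernel):
  L0: frame=0x34 idx=16 entry=0x3F007 [P=1 RW=1 US=1 PS=0]
  L1: frame=0x3F idx=15 entry=0x40007 [P=1 RW=1 US=1 PS=0]
  L2: frame=0x40 idx=10 entry=0x41007 [P=1 RW=1 US=1 PS=0]
  L3: frame=0x41 idx=17 entry=0x44007 [P=1 RW=1 US=1 PS=0]
  ⇒ phys 0x44F38  [4 reads]
#2 VA=0x40242C09994 (r,kernel):
  L0: frame=0x34 idx=8 entry=0x47007 [P=1 RW=1 US=1 PS=0]
  L1: frame=0x47 idx=9 entry=0x48007 [P=1 RW=1 US=1 PS=0]
  L2: frame=0x48 idx=22 entry=0x4C007 [P=1 RW=1 US=1 PS=0]
  L3: frame=0x4C idx=9 entry=0x4F007 [P=1 RW=1 US=1 PS=0]
  ⇒ phys 0x4F994  [4 reads]
#3 VA=0xE85C060FD6D (r,kernel):
  L0: frame=0x34 idx=29 entry=0x50007 [P=1 RW=1 US=1 PS=0]
  L1: frame=0x50 idx=23 entry=0x52007 [P=1 RW=1 US=1 PS=0]
  L2: frame=0x52 idx=3 entry=0x55007 [P=1 RW=1 US=1 PS=0]
  L3: frame=0x55 idx=15 entry=0x56007 [P=1 RW=1 US=1 PS=0]
  ⇒ phys 0x56D6D  [4 reads]

Entries read for #3: 4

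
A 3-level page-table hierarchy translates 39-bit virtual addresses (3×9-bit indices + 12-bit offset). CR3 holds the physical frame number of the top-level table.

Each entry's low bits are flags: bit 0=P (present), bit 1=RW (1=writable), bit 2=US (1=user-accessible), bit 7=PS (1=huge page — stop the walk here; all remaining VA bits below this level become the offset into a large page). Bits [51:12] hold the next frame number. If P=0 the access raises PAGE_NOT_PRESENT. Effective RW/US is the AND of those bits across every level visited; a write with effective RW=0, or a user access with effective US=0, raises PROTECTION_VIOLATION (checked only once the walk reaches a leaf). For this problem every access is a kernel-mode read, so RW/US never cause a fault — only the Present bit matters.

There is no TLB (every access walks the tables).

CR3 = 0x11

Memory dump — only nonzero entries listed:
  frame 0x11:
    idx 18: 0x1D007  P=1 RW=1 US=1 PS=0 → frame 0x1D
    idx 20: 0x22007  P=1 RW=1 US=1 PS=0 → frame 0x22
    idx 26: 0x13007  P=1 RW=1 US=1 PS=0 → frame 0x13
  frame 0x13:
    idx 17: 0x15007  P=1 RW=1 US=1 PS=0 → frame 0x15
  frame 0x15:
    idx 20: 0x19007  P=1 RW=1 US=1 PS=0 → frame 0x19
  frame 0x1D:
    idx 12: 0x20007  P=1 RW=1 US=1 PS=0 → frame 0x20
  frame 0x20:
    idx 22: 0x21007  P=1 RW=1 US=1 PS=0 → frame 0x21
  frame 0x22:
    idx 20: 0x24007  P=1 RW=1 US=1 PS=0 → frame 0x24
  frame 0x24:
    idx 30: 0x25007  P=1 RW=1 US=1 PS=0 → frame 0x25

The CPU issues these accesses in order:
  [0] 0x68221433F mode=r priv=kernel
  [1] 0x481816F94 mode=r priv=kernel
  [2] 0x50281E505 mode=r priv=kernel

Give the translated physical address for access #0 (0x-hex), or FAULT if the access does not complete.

Trace:
#0 VA=0x68221433F (r,kernel):
  L0: frame=0x11 idx=26 entry=0x13007 [P=1 RW=1 US=1 PS=0]
  L1: frame=0x13 idx=17 entry=0x15007 [P=1 RW=1 US=1 PS=0]
  L2: frame=0x15 idx=20 entry=0x19007 [P=1 RW=1 US=1 PS=0]
  → PA=0x1933F  (3 entries read)
#1 VA=0x481816F94 (r,kernel):
  L0: frame=0x11 idx=18 entry=0x1D007 [P=1 RW=1 US=1 PS=0]
  L1: frame=0x1D idx=12 entry=0x20007 [P=1 RW=1 US=1 PS=0]
  L2: frame=0x20 idx=22 entry=0x21007 [P=1 RW=1 US=1 PS=0]
  → PA=0x21F94  (3 entries read)
#2 VA=0x50281E505 (r,kernel):
  L0: frame=0x11 idx=20 entry=0x22007 [P=1 RW=1 US=1 PS=0]
  L1: frame=0x22 idx=20 entry=0x24007 [P=1 RW=1 US=1 PS=0]
  L2: frame=0x24 idx=30 entry=0x25007 [P=1 RW=1 US=1 PS=0]
  → PA=0x25505  (3 entries read)

Access #0 PA: 0x1933F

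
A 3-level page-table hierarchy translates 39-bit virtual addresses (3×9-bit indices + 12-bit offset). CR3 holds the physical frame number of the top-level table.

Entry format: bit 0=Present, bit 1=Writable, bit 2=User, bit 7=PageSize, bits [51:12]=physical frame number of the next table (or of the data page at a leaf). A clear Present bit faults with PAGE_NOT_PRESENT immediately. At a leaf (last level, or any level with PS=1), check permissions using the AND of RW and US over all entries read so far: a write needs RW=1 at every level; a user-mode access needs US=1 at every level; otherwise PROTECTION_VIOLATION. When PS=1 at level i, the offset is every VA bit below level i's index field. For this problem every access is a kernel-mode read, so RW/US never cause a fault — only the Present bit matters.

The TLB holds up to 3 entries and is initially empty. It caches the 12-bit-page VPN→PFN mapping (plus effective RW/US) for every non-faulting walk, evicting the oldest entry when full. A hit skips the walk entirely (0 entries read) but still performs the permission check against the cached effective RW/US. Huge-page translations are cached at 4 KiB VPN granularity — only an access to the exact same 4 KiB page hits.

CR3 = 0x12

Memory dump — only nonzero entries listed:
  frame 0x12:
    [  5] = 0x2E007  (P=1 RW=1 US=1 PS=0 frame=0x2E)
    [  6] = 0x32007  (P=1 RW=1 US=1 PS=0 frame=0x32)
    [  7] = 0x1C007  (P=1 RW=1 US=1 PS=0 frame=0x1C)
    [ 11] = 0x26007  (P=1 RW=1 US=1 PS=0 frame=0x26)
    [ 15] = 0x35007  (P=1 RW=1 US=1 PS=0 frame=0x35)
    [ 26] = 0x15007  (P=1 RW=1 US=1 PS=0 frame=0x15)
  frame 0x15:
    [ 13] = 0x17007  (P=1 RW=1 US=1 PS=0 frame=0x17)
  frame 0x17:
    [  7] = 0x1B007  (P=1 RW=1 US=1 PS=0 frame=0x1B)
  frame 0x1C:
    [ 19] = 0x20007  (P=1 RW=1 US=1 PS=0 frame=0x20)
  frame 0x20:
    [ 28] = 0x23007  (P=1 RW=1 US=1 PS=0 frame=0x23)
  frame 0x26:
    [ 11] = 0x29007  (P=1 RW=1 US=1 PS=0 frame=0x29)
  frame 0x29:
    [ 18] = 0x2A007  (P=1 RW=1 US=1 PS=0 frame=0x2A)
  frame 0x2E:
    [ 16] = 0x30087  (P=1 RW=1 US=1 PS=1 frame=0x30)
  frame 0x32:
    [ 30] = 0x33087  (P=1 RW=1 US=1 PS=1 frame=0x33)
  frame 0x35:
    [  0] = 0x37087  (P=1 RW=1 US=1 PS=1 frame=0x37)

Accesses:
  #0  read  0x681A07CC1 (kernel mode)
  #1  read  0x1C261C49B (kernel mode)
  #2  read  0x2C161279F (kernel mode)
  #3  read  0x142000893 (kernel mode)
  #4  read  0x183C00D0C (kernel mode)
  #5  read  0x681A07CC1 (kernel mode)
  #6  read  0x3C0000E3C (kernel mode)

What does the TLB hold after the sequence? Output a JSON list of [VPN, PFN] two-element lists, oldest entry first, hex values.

Walk each access:
#0 VA=0x681A07CC1 (r,kernel):
  L0: frame=0x12 idx=26 entry=0x15007 [P=1 RW=1 US=1 PS=0]
  L1: frame=0x15 idx=13 entry=0x17007 [P=1 RW=1 US=1 PS=0]
  L2: frame=0x17 idx=7 entry=0x1B007 [P=1 RW=1 US=1 PS=0]
  ⇒ phys 0x1BCC1  [3 reads]
#1 VA=0x1C261C49B (r,kernel):
  L0: frame=0x12 idx=7 entry=0x1C007 [P=1 RW=1 US=1 PS=0]
  L1: frame=0x1C idx=19 entry=0x20007 [P=1 RW=1 US=1 PS=0]
  L2: frame=0x20 idx=28 entry=0x23007 [P=1 RW=1 US=1 PS=0]
  ⇒ phys 0x2349B  [3 reads]
#2 VA=0x2C161279F (r,kernel):
  L0: frame=0x12 idx=11 entry=0x26007 [P=1 RW=1 US=1 PS=0]
  L1: frame=0x26 idx=11 entry=0x29007 [P=1 RW=1 US=1 PS=0]
  L2: frame=0x29 idx=18 entry=0x2A007 [P=1 RW=1 US=1 PS=0]
  ⇒ phys 0x2A79F  [3 reads]
#3 VA=0x142000893 (r,kernel):
  L0: frame=0x12 idx=5 entry=0x2E007 [P=1 RW=1 US=1 PS=0]
  L1: frame=0x2E idx=16 entry=0x30087 [P=1 RW=1 US=1 PS=1]
  ⇒ phys 0x30893 (huge @L1)  [2 reads]
#4 VA=0x183C00D0C (r,kernel):
  L0: frame=0x12 idx=6 entry=0x32007 [P=1 RW=1 US=1 PS=0]
  L1: frame=0x32 idx=30 entry=0x33087 [P=1 RW=1 US=1 PS=1]
  ⇒ phys 0x33D0C (huge @L1)  [2 reads]
#5 VA=0x681A07CC1 (r,kernel):
  L0: frame=0x12 idx=26 entry=0x15007 [P=1 RW=1 US=1 PS=0]
  L1: frame=0x15 idx=13 entry=0x17007 [P=1 RW=1 US=1 PS=0]
  L2: frame=0x17 idx=7 entry=0x1B007 [P=1 RW=1 US=1 PS=0]
  ⇒ phys 0x1BCC1  [3 reads]
#6 VA=0x3C0000E3C (r,kernel):
  L0: frame=0x12 idx=15 entry=0x35007 [P=1 RW=1 US=1 PS=0]
  L1: frame=0x35 idx=0 entry=0x37087 [P=1 RW=1 US=1 PS=1]
  ⇒ phys 0x37E3C (huge @L1)  [2 reads]

TLB: [["0x183C00", "0x33"], ["0x681A07", "0x1B"], ["0x3C0000", "0x37"]]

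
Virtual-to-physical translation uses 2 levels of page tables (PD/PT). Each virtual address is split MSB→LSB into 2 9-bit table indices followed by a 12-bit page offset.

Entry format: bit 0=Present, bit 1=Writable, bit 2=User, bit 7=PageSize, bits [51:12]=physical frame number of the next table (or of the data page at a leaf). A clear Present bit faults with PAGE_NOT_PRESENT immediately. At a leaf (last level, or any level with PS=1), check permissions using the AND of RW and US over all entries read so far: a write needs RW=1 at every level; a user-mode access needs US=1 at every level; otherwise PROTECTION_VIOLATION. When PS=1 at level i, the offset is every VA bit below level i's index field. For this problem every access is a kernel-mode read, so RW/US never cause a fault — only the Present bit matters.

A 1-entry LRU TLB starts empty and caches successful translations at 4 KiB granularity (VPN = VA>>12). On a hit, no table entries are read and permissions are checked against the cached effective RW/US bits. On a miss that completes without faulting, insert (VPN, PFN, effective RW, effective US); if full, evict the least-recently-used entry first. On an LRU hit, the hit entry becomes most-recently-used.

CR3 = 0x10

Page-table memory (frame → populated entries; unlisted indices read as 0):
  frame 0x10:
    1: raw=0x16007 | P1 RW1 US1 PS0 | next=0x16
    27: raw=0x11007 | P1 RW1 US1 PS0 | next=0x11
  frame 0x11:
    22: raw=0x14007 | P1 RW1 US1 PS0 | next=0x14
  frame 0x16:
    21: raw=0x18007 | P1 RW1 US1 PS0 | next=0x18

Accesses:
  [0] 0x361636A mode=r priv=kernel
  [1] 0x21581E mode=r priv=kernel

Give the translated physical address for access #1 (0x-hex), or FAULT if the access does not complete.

Per-access translation:
#0 VA=0x361636A (r,kernel):
  lvl0: tbl 0x10, slot 27 ⇒ 0x11007 (P1/RW1/US1/PS0)
  lvl1: tbl 0x11, slot 22 ⇒ 0x14007 (P1/RW1/US1/PS0)
  ⇒ phys 0x1436A  [2 reads]
#1 VA=0x21581E (r,kernel):
  lvl0: tbl 0x10, slot 1 ⇒ 0x16007 (P1/RW1/US1/PS0)
  lvl1: tbl 0x16, slot 21 ⇒ 0x18007 (P1/RW1/US1/PS0)
  ⇒ phys 0x1881E  [2 reads]

Access #1 PA: 0x1881E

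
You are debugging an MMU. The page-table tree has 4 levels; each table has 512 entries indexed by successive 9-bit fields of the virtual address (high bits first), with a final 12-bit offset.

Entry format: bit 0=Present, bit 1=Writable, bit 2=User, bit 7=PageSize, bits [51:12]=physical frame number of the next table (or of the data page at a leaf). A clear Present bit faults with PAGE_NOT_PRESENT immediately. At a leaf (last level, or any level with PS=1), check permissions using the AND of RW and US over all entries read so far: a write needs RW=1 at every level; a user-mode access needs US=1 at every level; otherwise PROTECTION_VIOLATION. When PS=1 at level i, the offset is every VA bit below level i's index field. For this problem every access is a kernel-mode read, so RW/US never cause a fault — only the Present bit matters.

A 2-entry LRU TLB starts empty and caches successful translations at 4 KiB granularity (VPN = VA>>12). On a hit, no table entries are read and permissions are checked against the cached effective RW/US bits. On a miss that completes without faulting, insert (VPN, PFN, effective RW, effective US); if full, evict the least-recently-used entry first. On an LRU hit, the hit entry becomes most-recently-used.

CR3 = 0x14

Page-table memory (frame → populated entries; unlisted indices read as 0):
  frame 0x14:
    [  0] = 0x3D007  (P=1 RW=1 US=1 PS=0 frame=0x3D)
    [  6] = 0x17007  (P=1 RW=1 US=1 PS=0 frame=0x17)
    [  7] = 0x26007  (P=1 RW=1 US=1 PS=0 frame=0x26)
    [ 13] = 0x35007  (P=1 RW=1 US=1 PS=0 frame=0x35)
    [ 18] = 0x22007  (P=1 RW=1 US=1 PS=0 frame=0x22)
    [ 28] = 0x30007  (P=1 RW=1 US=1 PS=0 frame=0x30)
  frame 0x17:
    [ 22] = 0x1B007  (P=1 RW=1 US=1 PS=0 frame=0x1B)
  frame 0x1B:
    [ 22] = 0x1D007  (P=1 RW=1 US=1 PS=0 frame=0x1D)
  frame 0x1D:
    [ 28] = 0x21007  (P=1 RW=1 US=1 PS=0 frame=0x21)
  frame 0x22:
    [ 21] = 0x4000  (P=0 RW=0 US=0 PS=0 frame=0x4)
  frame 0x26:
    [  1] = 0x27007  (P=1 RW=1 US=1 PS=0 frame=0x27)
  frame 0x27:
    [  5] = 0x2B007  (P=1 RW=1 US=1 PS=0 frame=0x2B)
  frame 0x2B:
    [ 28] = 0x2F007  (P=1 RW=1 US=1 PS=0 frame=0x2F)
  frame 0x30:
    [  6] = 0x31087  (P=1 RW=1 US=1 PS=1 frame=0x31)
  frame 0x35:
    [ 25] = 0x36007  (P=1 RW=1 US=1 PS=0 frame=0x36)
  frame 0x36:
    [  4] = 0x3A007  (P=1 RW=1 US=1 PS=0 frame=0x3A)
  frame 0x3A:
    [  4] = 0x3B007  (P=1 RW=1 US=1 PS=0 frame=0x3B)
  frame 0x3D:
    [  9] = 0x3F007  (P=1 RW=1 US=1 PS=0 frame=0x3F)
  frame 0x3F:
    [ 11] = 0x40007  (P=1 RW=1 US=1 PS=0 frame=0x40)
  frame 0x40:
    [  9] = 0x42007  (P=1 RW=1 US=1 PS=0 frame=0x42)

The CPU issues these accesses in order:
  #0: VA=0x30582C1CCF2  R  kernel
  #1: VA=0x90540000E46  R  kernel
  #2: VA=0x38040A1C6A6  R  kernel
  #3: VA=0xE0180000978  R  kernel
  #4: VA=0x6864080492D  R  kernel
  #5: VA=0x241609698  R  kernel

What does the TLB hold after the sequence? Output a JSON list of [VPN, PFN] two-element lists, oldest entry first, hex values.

Walk each access:
#0 VA=0x30582C1CCF2 (r,kernel):
  lvl0: tbl 0x14, slot 6 ⇒ 0x17007 (P1/RW1/US1/PS0)
  lvl1: tbl 0x17, slot 22 ⇒ 0x1B007 (P1/RW1/US1/PS0)
  lvl2: tbl 0x1B, slot 22 ⇒ 0x1D007 (P1/RW1/US1/PS0)
  lvl3: tbl 0x1D, slot 28 ⇒ 0x21007 (P1/RW1/US1/PS0)
  ⇒ phys 0x21CF2  [4 reads]
#1 VA=0x90540000E46 (r,kernel):
  lvl0: tbl 0x14, slot 18 ⇒ 0x22007 (P1/RW1/US1/PS0)
  lvl1: tbl 0x22, slot 21 ⇒ 0x4000 (P0/RW0/US0/PS0)
  → PAGE_NOT_PRESENT  (2 entries read)
#2 VA=0x38040A1C6A6 (r,kernel):
  lvl0: tbl 0x14, slot 7 ⇒ 0x26007 (P1/RW1/US1/PS0)
  lvl1: tbl 0x26, slot 1 ⇒ 0x27007 (P1/RW1/US1/PS0)
  lvl2: tbl 0x27, slot 5 ⇒ 0x2B007 (P1/RW1/US1/PS0)
  lvl3: tbl 0x2B, slot 28 ⇒ 0x2F007 (P1/RW1/US1/PS0)
  ⇒ phys 0x2F6A6  [4 reads]
#3 VA=0xE0180000978 (r,kernel):
  lvl0: tbl 0x14, slot 28 ⇒ 0x30007 (P1/RW1/US1/PS0)
  lvl1: tbl 0x30, slot 6 ⇒ 0x31087 (P1/RW1/US1/PS1)
  ⇒ phys 0x31978 (huge @L1)  [2 reads]
#4 VA=0x6864080492D (r,kernel):
  lvl0: tbl 0x14, slot 13 ⇒ 0x35007 (P1/RW1/US1/PS0)
  lvl1: tbl 0x35, slot 25 ⇒ 0x36007 (P1/RW1/US1/PS0)
  lvl2: tbl 0x36, slot 4 ⇒ 0x3A007 (P1/RW1/US1/PS0)
  lvl3: tbl 0x3A, slot 4 ⇒ 0x3B007 (P1/RW1/US1/PS0)
  ⇒ phys 0x3B92D  [4 reads]
#5 VA=0x241609698 (r,kernel):
  lvl0: tbl 0x14, slot 0 ⇒ 0x3D007 (P1/RW1/US1/PS0)
  lvl1: tbl 0x3D, slot 9 ⇒ 0x3F007 (P1/RW1/US1/PS0)
  lvl2: tbl 0x3F, slot 11 ⇒ 0x40007 (P1/RW1/US1/PS0)
  lvl3: tbl 0x40, slot 9 ⇒ 0x42007 (P1/RW1/US1/PS0)
  ⇒ phys 0x42698  [4 reads]

TLB: [["0x68640804", "0x3B"], ["0x241609", "0x42"]]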